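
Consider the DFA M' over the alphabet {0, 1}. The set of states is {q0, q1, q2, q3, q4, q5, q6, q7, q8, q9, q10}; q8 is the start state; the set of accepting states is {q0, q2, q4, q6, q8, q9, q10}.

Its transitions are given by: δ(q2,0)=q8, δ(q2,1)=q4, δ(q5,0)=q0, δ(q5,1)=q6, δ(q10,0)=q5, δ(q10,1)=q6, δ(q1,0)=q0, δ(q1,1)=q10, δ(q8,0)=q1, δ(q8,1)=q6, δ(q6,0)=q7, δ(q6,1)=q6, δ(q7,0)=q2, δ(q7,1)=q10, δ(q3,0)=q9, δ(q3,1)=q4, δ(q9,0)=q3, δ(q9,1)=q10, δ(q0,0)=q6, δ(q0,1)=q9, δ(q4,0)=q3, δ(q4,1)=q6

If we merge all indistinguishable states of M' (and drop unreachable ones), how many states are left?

Every state is reachable, so we keep all 11.
Start with accepting vs non-accepting: {q0,q2,q4,q6,q8,q9,q10} | {q1,q3,q5,q7}.
On input 0, block {q0,q2,q4,q6,q8,q9,q10} splits into {q4,q6,q8,q9,q10} and {q0,q2}.
Split {q1,q3,q5,q7} by δ(·,0) → {q1,q5,q7} and {q3}.
Split {q4,q6,q8,q9,q10} by δ(·,0) → {q6,q8,q10} and {q4,q9}.
No further refinement is possible. Final partition (5 blocks): {q6,q8,q10} | {q1,q5,q7} | {q0,q2} | {q3} | {q4,q9}.

5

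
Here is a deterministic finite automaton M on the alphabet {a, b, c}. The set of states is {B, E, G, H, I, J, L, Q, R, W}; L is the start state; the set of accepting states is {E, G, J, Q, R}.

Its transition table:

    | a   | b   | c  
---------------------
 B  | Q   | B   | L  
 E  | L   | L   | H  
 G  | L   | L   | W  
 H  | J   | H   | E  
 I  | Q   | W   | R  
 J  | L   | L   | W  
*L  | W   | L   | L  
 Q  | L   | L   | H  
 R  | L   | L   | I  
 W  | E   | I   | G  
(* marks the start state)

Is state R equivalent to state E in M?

Yes

Reachable states from the start: {E,G,H,I,J,L,Q,R,W}. Unreachable: {B} — drop them.
Initial partition by acceptance: {E,G,J,Q,R} | {H,I,L,W}.
Split {H,I,L,W} by δ(·,a) → {H,I,W} and {L}.
Stable partition: {E,G,J,Q,R} | {H,I,W} | {L} — 3 equivalence classes.
R and E lie in the same block of the stable partition, so they are equivalent — no string distinguishes them.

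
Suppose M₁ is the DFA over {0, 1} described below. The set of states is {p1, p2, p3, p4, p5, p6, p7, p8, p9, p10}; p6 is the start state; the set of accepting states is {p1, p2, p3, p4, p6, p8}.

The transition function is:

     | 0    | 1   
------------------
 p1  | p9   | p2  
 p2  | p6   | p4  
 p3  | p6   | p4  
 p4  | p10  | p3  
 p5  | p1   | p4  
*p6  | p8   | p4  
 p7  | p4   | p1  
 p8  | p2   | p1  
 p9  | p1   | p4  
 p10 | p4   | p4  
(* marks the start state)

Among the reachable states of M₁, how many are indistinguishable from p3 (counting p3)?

States {p5,p7} cannot be reached from the start state, so discard them.
P0 = {p1,p2,p3,p4,p6,p8} | {p9,p10}.
On input 0, block {p1,p2,p3,p4,p6,p8} splits into {p2,p3,p6,p8} and {p1,p4}.
Stable partition: {p2,p3,p6,p8} | {p9,p10} | {p1,p4} — 3 equivalence classes.
State p3 belongs to the block {p2,p3,p6,p8}, which has 4 states.

4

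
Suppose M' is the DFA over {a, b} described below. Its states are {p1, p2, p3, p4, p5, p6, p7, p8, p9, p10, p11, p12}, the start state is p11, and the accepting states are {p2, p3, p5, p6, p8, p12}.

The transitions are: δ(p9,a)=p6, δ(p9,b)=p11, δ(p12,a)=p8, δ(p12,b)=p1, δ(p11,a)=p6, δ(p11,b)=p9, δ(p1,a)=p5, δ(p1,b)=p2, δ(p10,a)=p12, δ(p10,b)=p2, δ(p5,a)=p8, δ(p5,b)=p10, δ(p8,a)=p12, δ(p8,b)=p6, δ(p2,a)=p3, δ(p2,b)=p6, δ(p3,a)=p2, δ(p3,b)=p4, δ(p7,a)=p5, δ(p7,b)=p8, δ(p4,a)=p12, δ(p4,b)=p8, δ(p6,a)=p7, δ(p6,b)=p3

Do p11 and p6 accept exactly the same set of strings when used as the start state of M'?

All states are reachable from the start state.
Start with accepting vs non-accepting: {p2,p3,p5,p6,p8,p12} | {p1,p4,p7,p9,p10,p11}.
Refine {p2,p3,p5,p6,p8,p12} on symbol a: members go to different blocks, giving {p2,p3,p5,p8,p12} and {p6}.
Split {p2,p3,p5,p8,p12} by δ(·,b) → {p3,p5,p12} and {p2,p8}.
Split {p1,p4,p7,p9,p10,p11} by δ(·,a) → {p1,p4,p7,p10} and {p9,p11}.
The partition is now stable with 5 blocks: {p3,p5,p12} | {p1,p4,p7,p10} | {p6} | {p2,p8} | {p9,p11}.
p11 and p6 end up in different blocks, so they are distinguishable. For instance, the string 'ε' is accepted from only p6.

No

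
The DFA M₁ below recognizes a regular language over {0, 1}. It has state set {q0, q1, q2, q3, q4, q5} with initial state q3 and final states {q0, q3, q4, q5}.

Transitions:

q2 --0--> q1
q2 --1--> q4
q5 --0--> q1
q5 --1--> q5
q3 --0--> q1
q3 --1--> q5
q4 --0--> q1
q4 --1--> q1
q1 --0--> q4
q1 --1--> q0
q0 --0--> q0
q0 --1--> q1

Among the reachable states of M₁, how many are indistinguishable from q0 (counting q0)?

First remove the unreachable states {q2}; 5 states remain.
P0 = {q0,q3,q4,q5} | {q1}.
On input 0, block {q0,q3,q4,q5} splits into {q3,q4,q5} and {q0}.
Split {q3,q4,q5} by δ(·,1) → {q3,q5} and {q4}.
The partition is now stable with 4 blocks: {q3,q5} | {q1} | {q0} | {q4}.
The equivalence class containing q0 is {q0}, of size 1.

1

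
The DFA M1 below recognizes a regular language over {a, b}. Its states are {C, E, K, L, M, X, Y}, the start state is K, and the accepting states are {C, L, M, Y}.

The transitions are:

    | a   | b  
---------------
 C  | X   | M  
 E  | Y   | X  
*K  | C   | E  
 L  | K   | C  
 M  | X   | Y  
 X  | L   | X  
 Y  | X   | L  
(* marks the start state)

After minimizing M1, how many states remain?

Every state is reachable, so we keep all 7.
P0 = {C,L,M,Y} | {E,K,X}.
Stable partition: {C,L,M,Y} | {E,K,X} — 2 equivalence classes.

2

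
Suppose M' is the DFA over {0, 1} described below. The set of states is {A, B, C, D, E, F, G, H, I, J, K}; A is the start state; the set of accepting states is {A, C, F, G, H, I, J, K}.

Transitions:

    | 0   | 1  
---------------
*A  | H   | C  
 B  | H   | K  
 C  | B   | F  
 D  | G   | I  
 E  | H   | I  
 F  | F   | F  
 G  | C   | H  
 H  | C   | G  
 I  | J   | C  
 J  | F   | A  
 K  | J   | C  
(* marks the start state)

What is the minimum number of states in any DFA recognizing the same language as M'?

7

Reachable states from the start: {A,B,C,F,G,H,J,K}. Unreachable: {D,E,I} — drop them.
Initial partition by acceptance: {A,C,F,G,H,J,K} | {B}.
Split {A,C,F,G,H,J,K} by δ(·,0) → {A,F,G,H,J,K} and {C}.
On input 0, block {A,F,G,H,J,K} splits into {A,F,J,K} and {G,H}.
On input 0, block {A,F,J,K} splits into {F,J,K} and {A}.
Refine {F,J,K} on symbol 1: members go to different blocks, giving {F} and {J} and {K}.
No further refinement is possible. Final partition (7 blocks): {F} | {B} | {C} | {G,H} | {A} | {J} | {K}.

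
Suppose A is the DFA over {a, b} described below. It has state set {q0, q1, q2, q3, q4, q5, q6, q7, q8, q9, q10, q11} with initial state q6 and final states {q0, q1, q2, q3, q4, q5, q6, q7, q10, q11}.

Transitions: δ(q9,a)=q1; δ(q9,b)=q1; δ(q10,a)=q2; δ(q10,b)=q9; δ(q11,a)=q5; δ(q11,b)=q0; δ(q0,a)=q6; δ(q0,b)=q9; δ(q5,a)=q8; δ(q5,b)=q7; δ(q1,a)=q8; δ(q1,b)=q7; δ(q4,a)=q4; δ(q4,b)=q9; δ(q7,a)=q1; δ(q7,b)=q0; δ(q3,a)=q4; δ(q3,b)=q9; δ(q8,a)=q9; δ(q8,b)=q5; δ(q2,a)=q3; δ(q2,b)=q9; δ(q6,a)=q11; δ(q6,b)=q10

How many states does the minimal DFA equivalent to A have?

7

P0 = {q0,q1,q2,q3,q4,q5,q6,q7,q10,q11} | {q8,q9}.
Refine {q0,q1,q2,q3,q4,q5,q6,q7,q10,q11} on symbol a: members go to different blocks, giving {q0,q2,q3,q4,q6,q7,q10,q11} and {q1,q5}.
On input a, block {q0,q2,q3,q4,q6,q7,q10,q11} splits into {q0,q2,q3,q4,q6,q10} and {q7,q11}.
Split {q0,q2,q3,q4,q6,q10} by δ(·,a) → {q0,q2,q3,q4,q10} and {q6}.
On input a, block {q0,q2,q3,q4,q10} splits into {q2,q3,q4,q10} and {q0}.
Refine {q8,q9} on symbol a: members go to different blocks, giving {q8} and {q9}.
The partition is now stable with 7 blocks: {q2,q3,q4,q10} | {q8} | {q1,q5} | {q7,q11} | {q6} | {q0} | {q9}.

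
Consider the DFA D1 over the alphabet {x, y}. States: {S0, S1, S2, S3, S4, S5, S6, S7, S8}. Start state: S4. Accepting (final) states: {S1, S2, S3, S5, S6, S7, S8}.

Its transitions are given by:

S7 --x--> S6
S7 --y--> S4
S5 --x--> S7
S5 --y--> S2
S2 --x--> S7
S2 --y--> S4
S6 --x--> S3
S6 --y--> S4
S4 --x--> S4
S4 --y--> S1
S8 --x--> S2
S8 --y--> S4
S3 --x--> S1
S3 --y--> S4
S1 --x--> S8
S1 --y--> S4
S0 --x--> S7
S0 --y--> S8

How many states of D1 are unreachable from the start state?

No path from S4 leads to S0, S5; the other 7 states are all reachable.

2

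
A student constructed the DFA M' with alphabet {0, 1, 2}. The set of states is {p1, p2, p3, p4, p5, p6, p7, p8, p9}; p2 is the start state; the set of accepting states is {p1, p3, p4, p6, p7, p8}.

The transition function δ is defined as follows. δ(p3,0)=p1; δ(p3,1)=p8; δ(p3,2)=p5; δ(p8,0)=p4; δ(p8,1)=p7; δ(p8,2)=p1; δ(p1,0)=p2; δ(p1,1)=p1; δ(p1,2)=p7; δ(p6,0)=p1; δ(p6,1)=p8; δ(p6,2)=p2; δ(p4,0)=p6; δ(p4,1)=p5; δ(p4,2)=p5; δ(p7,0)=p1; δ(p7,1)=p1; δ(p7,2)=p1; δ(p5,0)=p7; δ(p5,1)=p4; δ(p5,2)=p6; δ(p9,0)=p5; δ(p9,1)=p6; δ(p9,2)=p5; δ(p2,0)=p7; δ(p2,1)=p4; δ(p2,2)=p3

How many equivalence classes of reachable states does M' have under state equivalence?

First remove the unreachable states {p9}; 8 states remain.
Initial partition by acceptance: {p1,p3,p4,p6,p7,p8} | {p2,p5}.
Split {p1,p3,p4,p6,p7,p8} by δ(·,0) → {p3,p4,p6,p7,p8} and {p1}.
On input 0, block {p3,p4,p6,p7,p8} splits into {p3,p6,p7} and {p4,p8}.
Refine {p3,p6,p7} on symbol 1: members go to different blocks, giving {p3,p6} and {p7}.
Refine {p4,p8} on symbol 0: members go to different blocks, giving {p4} and {p8}.
The partition is now stable with 6 blocks: {p3,p6} | {p2,p5} | {p1} | {p4} | {p7} | {p8}.

6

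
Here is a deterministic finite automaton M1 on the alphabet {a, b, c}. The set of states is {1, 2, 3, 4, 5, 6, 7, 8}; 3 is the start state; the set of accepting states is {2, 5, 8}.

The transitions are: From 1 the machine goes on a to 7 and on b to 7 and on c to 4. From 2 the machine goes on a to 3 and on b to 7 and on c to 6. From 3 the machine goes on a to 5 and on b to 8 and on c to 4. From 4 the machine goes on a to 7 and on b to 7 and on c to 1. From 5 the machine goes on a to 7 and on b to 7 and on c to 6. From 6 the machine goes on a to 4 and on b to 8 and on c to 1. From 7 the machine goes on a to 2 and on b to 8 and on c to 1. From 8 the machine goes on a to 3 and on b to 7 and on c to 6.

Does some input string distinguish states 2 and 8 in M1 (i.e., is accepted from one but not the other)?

No

Every state is reachable, so we keep all 8.
P0 = {2,5,8} | {1,3,4,6,7}.
On input a, block {1,3,4,6,7} splits into {1,4,6} and {3,7}.
On input a, block {1,4,6} splits into {1,4} and {6}.
The partition is now stable with 4 blocks: {2,5,8} | {1,4} | {3,7} | {6}.
2 and 8 lie in the same block of the stable partition, so they are equivalent — no string distinguishes them.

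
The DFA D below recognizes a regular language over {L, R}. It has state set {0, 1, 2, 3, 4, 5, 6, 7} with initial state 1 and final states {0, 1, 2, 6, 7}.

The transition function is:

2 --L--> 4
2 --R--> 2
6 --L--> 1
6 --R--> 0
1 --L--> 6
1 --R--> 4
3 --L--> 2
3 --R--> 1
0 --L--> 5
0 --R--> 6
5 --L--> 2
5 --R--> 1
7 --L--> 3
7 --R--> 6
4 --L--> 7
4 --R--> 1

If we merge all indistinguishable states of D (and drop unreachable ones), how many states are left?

P0 = {0,1,2,6,7} | {3,4,5}.
Split {0,1,2,6,7} by δ(·,L) → {0,2,7} and {1,6}.
Refine {0,2,7} on symbol R: members go to different blocks, giving {0,7} and {2}.
Refine {3,4,5} on symbol L: members go to different blocks, giving {3,5} and {4}.
Refine {1,6} on symbol R: members go to different blocks, giving {1} and {6}.
The partition is now stable with 6 blocks: {0,7} | {3,5} | {1} | {2} | {4} | {6}.

6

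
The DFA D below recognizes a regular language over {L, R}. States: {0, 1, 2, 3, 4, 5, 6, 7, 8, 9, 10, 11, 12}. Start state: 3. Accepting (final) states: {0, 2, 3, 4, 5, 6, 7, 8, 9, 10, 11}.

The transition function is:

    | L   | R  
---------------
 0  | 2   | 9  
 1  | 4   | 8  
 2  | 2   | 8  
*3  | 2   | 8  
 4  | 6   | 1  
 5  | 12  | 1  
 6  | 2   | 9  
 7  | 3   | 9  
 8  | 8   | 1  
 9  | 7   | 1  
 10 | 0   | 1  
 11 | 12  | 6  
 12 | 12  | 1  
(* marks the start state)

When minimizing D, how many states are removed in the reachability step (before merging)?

5

Starting at 3 and following transitions, the reachable set is {1, 2, 3, 4, 6, 7, 8, 9}. That leaves 0, 5, 10, 11, 12 unreachable — 5 in total.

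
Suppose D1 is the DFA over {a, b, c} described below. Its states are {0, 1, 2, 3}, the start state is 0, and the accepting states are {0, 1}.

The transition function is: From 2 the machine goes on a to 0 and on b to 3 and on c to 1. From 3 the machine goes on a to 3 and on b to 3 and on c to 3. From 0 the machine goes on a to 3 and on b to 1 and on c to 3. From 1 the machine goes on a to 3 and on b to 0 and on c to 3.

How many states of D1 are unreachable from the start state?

No path from 0 leads to 2; the other 3 states are all reachable.

1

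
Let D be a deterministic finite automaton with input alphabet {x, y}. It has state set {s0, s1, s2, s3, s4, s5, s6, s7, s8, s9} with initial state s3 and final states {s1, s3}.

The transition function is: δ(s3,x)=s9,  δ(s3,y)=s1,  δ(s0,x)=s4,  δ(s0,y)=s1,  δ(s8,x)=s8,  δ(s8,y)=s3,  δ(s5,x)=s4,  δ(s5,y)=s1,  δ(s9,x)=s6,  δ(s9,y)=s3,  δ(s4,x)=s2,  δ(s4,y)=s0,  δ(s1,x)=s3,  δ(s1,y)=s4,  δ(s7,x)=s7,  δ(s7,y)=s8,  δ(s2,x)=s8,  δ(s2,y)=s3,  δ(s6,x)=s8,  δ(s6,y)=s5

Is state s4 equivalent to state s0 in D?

Reachable states from the start: {s0,s1,s2,s3,s4,s5,s6,s8,s9}. Unreachable: {s7} — drop them.
Initial partition by acceptance: {s1,s3} | {s0,s2,s4,s5,s6,s8,s9}.
Split {s1,s3} by δ(·,x) → {s1} and {s3}.
On input y, block {s0,s2,s4,s5,s6,s8,s9} splits into {s2,s8,s9} and {s0,s5} and {s4,s6}.
On input x, block {s2,s8,s9} splits into {s2,s8} and {s9}.
Stable partition: {s1} | {s2,s8} | {s3} | {s0,s5} | {s4,s6} | {s9} — 6 equivalence classes.
s4 and s0 end up in different blocks, so they are distinguishable. For instance, the string 'y' is accepted from only s0.

No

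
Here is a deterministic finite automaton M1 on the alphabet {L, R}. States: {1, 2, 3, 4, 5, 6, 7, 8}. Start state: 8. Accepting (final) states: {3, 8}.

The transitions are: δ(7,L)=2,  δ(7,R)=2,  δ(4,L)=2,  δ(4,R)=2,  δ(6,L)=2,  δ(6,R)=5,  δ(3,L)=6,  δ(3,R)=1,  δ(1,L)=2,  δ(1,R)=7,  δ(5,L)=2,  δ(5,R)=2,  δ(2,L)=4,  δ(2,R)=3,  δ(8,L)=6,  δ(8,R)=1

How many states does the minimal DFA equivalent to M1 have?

4

Initial partition by acceptance: {3,8} | {1,2,4,5,6,7}.
Split {1,2,4,5,6,7} by δ(·,R) → {1,4,5,6,7} and {2}.
Split {1,4,5,6,7} by δ(·,R) → {4,5,7} and {1,6}.
The partition is now stable with 4 blocks: {3,8} | {4,5,7} | {2} | {1,6}.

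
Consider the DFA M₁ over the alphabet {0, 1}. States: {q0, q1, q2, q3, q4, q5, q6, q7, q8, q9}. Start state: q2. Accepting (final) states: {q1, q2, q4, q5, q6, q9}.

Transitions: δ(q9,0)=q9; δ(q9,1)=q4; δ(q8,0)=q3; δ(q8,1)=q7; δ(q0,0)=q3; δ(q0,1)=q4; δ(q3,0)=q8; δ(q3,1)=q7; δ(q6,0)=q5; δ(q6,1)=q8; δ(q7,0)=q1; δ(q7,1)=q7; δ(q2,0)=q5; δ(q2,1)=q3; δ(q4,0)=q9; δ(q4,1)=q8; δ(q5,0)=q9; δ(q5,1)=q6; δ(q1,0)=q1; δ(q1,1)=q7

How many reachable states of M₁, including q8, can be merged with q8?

Reachable states from the start: {q1,q2,q3,q4,q5,q6,q7,q8,q9}. Unreachable: {q0} — drop them.
Initial partition by acceptance: {q1,q2,q4,q5,q6,q9} | {q3,q7,q8}.
On input 1, block {q1,q2,q4,q5,q6,q9} splits into {q1,q2,q4,q6} and {q5,q9}.
On input 0, block {q1,q2,q4,q6} splits into {q2,q4,q6} and {q1}.
Refine {q3,q7,q8} on symbol 0: members go to different blocks, giving {q3,q8} and {q7}.
No further refinement is possible. Final partition (5 blocks): {q2,q4,q6} | {q3,q8} | {q5,q9} | {q1} | {q7}.
The equivalence class containing q8 is {q3,q8}, of size 2.

2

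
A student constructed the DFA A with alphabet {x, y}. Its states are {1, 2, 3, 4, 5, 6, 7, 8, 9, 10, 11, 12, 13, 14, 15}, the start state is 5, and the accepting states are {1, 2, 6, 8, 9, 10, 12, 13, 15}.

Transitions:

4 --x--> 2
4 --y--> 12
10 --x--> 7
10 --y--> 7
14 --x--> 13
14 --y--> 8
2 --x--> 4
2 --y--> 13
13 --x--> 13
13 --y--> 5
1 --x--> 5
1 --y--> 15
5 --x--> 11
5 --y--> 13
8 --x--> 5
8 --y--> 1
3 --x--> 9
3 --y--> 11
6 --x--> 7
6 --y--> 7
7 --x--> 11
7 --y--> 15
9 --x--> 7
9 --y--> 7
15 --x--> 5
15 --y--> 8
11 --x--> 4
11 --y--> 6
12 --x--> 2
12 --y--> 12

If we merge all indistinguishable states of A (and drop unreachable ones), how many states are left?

9

Reachable states from the start: {1,2,4,5,6,7,8,11,12,13,15}. Unreachable: {3,9,10,14} — drop them.
Start with accepting vs non-accepting: {1,2,6,8,12,13,15} | {4,5,7,11}.
Refine {1,2,6,8,12,13,15} on symbol x: members go to different blocks, giving {1,2,6,8,15} and {12,13}.
Refine {1,2,6,8,15} on symbol y: members go to different blocks, giving {1,8,15} and {2} and {6}.
Refine {4,5,7,11} on symbol x: members go to different blocks, giving {5,7,11} and {4}.
Split {5,7,11} by δ(·,x) → {5,7} and {11}.
Split {5,7} by δ(·,y) → {5} and {7}.
Split {12,13} by δ(·,x) → {12} and {13}.
No further refinement is possible. Final partition (9 blocks): {1,8,15} | {5} | {12} | {2} | {6} | {4} | {11} | {7} | {13}.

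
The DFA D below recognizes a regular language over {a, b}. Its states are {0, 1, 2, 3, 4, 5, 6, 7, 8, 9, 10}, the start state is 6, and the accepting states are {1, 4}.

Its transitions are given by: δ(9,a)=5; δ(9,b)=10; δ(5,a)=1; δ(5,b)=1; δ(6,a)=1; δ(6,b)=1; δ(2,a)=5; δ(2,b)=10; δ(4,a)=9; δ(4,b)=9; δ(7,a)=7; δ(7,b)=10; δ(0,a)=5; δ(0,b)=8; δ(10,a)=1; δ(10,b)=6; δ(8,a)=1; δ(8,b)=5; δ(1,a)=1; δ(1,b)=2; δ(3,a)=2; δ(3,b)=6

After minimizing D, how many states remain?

States {0,3,4,7,8,9} cannot be reached from the start state, so discard them.
Initial partition by acceptance: {1} | {2,5,6,10}.
Split {2,5,6,10} by δ(·,a) → {5,6,10} and {2}.
Refine {5,6,10} on symbol b: members go to different blocks, giving {5,6} and {10}.
The partition is now stable with 4 blocks: {1} | {5,6} | {2} | {10}.

4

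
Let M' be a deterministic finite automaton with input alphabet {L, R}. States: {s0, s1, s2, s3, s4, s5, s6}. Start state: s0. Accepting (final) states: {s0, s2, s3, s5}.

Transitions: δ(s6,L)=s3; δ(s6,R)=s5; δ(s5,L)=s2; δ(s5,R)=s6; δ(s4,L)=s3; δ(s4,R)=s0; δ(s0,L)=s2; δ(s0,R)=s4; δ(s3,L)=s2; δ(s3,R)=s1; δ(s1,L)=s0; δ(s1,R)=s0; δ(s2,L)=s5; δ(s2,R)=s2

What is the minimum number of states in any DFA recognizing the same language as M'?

3

Every state is reachable, so we keep all 7.
Start with accepting vs non-accepting: {s0,s2,s3,s5} | {s1,s4,s6}.
Split {s0,s2,s3,s5} by δ(·,R) → {s0,s3,s5} and {s2}.
No further refinement is possible. Final partition (3 blocks): {s0,s3,s5} | {s1,s4,s6} | {s2}.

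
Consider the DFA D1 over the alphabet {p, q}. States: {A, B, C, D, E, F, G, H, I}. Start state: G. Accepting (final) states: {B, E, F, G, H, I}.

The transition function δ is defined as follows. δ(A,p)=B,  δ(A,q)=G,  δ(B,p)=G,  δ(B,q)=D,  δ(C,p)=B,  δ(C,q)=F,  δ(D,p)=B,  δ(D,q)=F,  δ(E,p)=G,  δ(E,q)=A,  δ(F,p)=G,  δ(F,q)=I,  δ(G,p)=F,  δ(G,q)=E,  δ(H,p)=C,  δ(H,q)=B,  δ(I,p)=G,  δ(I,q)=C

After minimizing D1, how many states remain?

Reachable states from the start: {A,B,C,D,E,F,G,I}. Unreachable: {H} — drop them.
Initial partition by acceptance: {B,E,F,G,I} | {A,C,D}.
Split {B,E,F,G,I} by δ(·,q) → {B,E,I} and {F,G}.
No further refinement is possible. Final partition (3 blocks): {B,E,I} | {A,C,D} | {F,G}.

3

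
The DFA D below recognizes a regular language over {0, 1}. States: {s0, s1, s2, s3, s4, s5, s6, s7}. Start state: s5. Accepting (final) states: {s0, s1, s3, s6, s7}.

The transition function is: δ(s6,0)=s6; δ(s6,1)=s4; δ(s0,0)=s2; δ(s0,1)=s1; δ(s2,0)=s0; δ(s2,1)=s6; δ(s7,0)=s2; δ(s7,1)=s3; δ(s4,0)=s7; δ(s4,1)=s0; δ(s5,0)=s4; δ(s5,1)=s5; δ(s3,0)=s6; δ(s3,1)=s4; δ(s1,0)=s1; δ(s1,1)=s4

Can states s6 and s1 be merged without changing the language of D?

Yes

Every state is reachable, so we keep all 8.
P0 = {s0,s1,s3,s6,s7} | {s2,s4,s5}.
On input 0, block {s0,s1,s3,s6,s7} splits into {s1,s3,s6} and {s0,s7}.
Split {s2,s4,s5} by δ(·,0) → {s2,s4} and {s5}.
On input 1, block {s2,s4} splits into {s2} and {s4}.
No further refinement is possible. Final partition (5 blocks): {s1,s3,s6} | {s2} | {s0,s7} | {s5} | {s4}.
s6 and s1 lie in the same block of the stable partition, so they are equivalent — no string distinguishes them.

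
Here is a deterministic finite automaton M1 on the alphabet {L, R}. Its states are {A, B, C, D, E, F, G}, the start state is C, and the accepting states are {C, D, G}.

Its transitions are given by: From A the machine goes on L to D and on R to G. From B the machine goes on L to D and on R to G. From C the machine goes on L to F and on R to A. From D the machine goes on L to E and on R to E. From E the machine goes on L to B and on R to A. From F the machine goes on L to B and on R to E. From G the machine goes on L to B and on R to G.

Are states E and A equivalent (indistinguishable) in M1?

No

Every state is reachable, so we keep all 7.
P0 = {C,D,G} | {A,B,E,F}.
On input R, block {C,D,G} splits into {C,D} and {G}.
Refine {A,B,E,F} on symbol L: members go to different blocks, giving {A,B} and {E,F}.
On input R, block {C,D} splits into {C} and {D}.
Split {E,F} by δ(·,R) → {E} and {F}.
Stable partition: {C} | {A,B} | {G} | {E} | {D} | {F} — 6 equivalence classes.
E and A end up in different blocks, so they are distinguishable. For instance, the string 'L' is accepted from only A.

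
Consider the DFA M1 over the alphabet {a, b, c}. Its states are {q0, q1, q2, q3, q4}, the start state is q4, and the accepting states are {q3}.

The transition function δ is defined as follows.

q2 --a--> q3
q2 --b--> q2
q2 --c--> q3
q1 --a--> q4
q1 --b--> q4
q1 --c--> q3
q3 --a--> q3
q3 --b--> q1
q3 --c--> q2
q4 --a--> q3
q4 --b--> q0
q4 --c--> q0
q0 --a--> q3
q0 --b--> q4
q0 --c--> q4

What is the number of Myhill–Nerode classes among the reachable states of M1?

4

All states are reachable from the start state.
P0 = {q3} | {q0,q1,q2,q4}.
Refine {q0,q1,q2,q4} on symbol a: members go to different blocks, giving {q0,q2,q4} and {q1}.
Refine {q0,q2,q4} on symbol c: members go to different blocks, giving {q0,q4} and {q2}.
The partition is now stable with 4 blocks: {q3} | {q0,q4} | {q1} | {q2}.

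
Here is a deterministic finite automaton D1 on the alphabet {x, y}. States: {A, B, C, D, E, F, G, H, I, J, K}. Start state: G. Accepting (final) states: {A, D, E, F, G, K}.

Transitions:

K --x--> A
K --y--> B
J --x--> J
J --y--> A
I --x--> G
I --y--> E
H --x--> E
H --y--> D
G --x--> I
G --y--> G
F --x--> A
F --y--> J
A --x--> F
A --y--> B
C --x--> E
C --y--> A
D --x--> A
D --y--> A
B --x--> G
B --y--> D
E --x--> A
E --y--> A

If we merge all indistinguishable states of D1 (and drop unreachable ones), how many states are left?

Reachable states from the start: {A,B,D,E,F,G,I,J}. Unreachable: {C,H,K} — drop them.
P0 = {A,D,E,F,G} | {B,I,J}.
Split {A,D,E,F,G} by δ(·,x) → {A,D,E,F} and {G}.
Refine {A,D,E,F} on symbol y: members go to different blocks, giving {A,F} and {D,E}.
On input x, block {B,I,J} splits into {B,I} and {J}.
Refine {A,F} on symbol y: members go to different blocks, giving {A} and {F}.
No further refinement is possible. Final partition (6 blocks): {A} | {B,I} | {G} | {D,E} | {J} | {F}.

6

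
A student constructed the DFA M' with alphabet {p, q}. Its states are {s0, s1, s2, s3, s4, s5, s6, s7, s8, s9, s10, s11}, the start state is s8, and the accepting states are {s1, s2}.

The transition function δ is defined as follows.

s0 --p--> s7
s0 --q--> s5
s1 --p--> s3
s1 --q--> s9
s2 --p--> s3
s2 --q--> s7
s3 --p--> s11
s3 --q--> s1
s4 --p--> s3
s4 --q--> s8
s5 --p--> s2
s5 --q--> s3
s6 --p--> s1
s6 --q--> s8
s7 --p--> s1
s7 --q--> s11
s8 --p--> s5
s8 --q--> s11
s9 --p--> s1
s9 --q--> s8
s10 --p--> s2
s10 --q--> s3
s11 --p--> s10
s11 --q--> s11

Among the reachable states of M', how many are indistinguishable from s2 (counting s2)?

Reachable states from the start: {s1,s2,s3,s5,s7,s8,s9,s10,s11}. Unreachable: {s0,s4,s6} — drop them.
Initial partition by acceptance: {s1,s2} | {s3,s5,s7,s8,s9,s10,s11}.
Refine {s3,s5,s7,s8,s9,s10,s11} on symbol p: members go to different blocks, giving {s5,s7,s9,s10} and {s3,s8,s11}.
Split {s3,s8,s11} by δ(·,p) → {s8,s11} and {s3}.
On input q, block {s5,s7,s9,s10} splits into {s5,s10} and {s7,s9}.
The partition is now stable with 5 blocks: {s1,s2} | {s5,s10} | {s8,s11} | {s3} | {s7,s9}.
The equivalence class containing s2 is {s1,s2}, of size 2.

2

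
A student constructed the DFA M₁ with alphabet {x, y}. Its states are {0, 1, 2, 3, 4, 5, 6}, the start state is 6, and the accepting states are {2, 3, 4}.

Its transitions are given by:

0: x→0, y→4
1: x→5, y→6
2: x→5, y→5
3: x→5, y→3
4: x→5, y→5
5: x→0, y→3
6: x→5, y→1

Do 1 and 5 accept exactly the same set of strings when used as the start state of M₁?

No

Reachable states from the start: {0,1,3,4,5,6}. Unreachable: {2} — drop them.
Initial partition by acceptance: {3,4} | {0,1,5,6}.
Split {3,4} by δ(·,y) → {3} and {4}.
Refine {0,1,5,6} on symbol y: members go to different blocks, giving {1,6} and {0} and {5}.
No further refinement is possible. Final partition (5 blocks): {3} | {1,6} | {4} | {0} | {5}.
1 and 5 end up in different blocks, so they are distinguishable. For instance, the string 'y' is accepted from only 5.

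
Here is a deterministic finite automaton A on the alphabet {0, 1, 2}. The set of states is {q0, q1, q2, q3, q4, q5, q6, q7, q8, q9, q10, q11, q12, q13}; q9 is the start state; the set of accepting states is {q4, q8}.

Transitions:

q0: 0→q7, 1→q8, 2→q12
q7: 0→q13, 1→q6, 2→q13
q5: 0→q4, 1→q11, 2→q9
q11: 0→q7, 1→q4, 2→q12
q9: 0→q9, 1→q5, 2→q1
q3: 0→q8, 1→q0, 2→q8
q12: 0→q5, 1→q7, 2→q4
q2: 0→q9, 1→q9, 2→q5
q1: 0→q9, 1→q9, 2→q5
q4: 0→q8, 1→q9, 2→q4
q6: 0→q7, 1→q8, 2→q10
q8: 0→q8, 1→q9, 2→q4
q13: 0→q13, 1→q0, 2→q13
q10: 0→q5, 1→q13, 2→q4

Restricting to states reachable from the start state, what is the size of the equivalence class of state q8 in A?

2

States {q2,q3} cannot be reached from the start state, so discard them.
Initial partition by acceptance: {q4,q8} | {q0,q1,q5,q6,q7,q9,q10,q11,q12,q13}.
Refine {q0,q1,q5,q6,q7,q9,q10,q11,q12,q13} on symbol 0: members go to different blocks, giving {q0,q1,q6,q7,q9,q10,q11,q12,q13} and {q5}.
Split {q0,q1,q6,q7,q9,q10,q11,q12,q13} by δ(·,0) → {q0,q1,q6,q7,q9,q11,q13} and {q10,q12}.
On input 1, block {q0,q1,q6,q7,q9,q11,q13} splits into {q0,q6,q11} and {q1,q7,q13} and {q9}.
Refine {q1,q7,q13} on symbol 0: members go to different blocks, giving {q7,q13} and {q1}.
The partition is now stable with 7 blocks: {q4,q8} | {q0,q6,q11} | {q5} | {q10,q12} | {q7,q13} | {q9} | {q1}.
State q8 belongs to the block {q4,q8}, which has 2 states.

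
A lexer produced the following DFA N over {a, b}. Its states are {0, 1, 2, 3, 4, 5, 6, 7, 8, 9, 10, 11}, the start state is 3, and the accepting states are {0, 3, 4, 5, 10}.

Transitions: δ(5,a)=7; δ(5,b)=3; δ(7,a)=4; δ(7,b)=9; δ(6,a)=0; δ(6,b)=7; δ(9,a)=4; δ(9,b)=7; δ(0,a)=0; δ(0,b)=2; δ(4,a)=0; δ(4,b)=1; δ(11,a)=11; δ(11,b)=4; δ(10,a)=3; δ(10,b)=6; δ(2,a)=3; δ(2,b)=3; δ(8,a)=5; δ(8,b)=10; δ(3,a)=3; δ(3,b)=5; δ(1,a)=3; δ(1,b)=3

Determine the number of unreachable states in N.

4

Starting at 3 and following transitions, the reachable set is {0, 1, 2, 3, 4, 5, 7, 9}. That leaves 6, 8, 10, 11 unreachable — 4 in total.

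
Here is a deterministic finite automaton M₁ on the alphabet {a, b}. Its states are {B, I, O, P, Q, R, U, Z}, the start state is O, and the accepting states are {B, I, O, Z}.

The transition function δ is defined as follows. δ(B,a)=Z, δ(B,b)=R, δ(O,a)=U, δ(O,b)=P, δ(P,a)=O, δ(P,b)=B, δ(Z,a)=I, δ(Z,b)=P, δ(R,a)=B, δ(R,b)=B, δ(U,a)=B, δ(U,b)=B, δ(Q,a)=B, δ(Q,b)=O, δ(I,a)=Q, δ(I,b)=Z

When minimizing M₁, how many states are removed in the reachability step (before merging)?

0

A breadth-first search from the start state visits every state.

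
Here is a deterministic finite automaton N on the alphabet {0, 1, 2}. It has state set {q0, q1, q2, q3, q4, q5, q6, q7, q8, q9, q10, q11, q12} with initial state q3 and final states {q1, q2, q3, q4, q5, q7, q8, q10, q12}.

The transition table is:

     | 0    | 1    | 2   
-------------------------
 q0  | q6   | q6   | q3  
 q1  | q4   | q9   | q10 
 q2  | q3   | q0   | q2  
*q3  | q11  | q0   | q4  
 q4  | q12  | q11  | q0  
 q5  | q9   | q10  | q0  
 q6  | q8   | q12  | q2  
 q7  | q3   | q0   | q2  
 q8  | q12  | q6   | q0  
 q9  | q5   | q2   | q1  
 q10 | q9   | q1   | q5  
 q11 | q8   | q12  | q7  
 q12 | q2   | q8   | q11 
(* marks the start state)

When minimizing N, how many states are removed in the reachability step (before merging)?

4

Starting at q3 and following transitions, the reachable set is {q0, q2, q3, q4, q6, q7, q8, q11, q12}. That leaves q1, q5, q9, q10 unreachable — 4 in total.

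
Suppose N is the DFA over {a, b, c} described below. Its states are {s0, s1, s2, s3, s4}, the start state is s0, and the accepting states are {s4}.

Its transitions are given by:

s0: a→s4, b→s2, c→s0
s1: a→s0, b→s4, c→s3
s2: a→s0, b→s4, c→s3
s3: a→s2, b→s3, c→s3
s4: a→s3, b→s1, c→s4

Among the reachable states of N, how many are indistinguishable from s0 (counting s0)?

Initial partition by acceptance: {s4} | {s0,s1,s2,s3}.
On input a, block {s0,s1,s2,s3} splits into {s1,s2,s3} and {s0}.
Refine {s1,s2,s3} on symbol a: members go to different blocks, giving {s1,s2} and {s3}.
No further refinement is possible. Final partition (4 blocks): {s4} | {s1,s2} | {s0} | {s3}.
The equivalence class containing s0 is {s0}, of size 1.

1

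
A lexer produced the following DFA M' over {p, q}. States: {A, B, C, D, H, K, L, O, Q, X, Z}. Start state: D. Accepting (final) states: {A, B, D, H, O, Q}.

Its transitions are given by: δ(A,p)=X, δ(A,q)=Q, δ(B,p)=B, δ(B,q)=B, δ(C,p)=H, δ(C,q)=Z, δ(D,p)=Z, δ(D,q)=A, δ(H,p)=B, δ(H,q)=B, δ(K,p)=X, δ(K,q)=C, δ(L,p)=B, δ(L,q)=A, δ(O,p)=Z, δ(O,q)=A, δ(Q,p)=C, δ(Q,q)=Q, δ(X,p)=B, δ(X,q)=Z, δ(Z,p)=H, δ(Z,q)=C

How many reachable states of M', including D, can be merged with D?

3

Reachable states from the start: {A,B,C,D,H,Q,X,Z}. Unreachable: {K,L,O} — drop them.
Initial partition by acceptance: {A,B,D,H,Q} | {C,X,Z}.
On input p, block {A,B,D,H,Q} splits into {A,D,Q} and {B,H}.
Stable partition: {A,D,Q} | {C,X,Z} | {B,H} — 3 equivalence classes.
The equivalence class containing D is {A,D,Q}, of size 3.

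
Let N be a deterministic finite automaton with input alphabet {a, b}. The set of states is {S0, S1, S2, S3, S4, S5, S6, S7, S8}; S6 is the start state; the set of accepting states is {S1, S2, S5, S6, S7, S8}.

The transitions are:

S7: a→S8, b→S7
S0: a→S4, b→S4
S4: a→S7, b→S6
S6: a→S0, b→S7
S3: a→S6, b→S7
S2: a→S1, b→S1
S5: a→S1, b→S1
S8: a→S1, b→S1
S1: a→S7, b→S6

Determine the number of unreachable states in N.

BFS from S6 reaches {S0, S1, S4, S6, S7, S8}; the 3 state(s) S2, S3, S5 are never visited.

3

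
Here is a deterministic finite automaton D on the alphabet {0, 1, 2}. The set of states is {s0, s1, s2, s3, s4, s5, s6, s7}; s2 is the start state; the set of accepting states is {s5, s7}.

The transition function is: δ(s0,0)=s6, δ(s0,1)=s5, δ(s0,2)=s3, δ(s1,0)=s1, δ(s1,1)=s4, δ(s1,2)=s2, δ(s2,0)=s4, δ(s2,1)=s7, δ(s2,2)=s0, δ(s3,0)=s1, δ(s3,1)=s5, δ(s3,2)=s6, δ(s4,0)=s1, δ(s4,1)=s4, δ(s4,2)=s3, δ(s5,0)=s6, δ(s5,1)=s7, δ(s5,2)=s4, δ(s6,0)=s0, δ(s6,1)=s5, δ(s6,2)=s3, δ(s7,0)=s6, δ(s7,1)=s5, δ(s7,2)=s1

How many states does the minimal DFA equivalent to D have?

All states are reachable from the start state.
Initial partition by acceptance: {s5,s7} | {s0,s1,s2,s3,s4,s6}.
On input 1, block {s0,s1,s2,s3,s4,s6} splits into {s0,s2,s3,s6} and {s1,s4}.
Split {s0,s2,s3,s6} by δ(·,0) → {s0,s6} and {s2,s3}.
Stable partition: {s5,s7} | {s0,s6} | {s1,s4} | {s2,s3} — 4 equivalence classes.

4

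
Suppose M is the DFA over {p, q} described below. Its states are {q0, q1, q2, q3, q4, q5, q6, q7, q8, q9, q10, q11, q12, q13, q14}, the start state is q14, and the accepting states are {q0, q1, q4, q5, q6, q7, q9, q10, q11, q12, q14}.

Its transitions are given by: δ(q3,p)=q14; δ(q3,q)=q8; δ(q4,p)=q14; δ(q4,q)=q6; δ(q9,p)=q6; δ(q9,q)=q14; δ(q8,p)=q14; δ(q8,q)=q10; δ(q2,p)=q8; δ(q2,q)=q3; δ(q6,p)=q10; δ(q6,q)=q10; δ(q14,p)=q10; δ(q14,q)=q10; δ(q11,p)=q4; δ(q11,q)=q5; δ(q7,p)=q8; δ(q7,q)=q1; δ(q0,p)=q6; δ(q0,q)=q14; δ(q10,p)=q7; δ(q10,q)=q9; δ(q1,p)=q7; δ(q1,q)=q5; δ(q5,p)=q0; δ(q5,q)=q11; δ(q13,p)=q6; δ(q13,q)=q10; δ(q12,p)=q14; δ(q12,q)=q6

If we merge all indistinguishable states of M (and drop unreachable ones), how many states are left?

7

First remove the unreachable states {q2,q3,q12,q13}; 11 states remain.
Start with accepting vs non-accepting: {q0,q1,q4,q5,q6,q7,q9,q10,q11,q14} | {q8}.
Refine {q0,q1,q4,q5,q6,q7,q9,q10,q11,q14} on symbol p: members go to different blocks, giving {q0,q1,q4,q5,q6,q9,q10,q11,q14} and {q7}.
Split {q0,q1,q4,q5,q6,q9,q10,q11,q14} by δ(·,p) → {q0,q4,q5,q6,q9,q11,q14} and {q1,q10}.
Refine {q0,q4,q5,q6,q9,q11,q14} on symbol p: members go to different blocks, giving {q0,q4,q5,q9,q11} and {q6,q14}.
Refine {q0,q4,q5,q9,q11} on symbol p: members go to different blocks, giving {q0,q4,q9} and {q5,q11}.
On input q, block {q1,q10} splits into {q1} and {q10}.
No further refinement is possible. Final partition (7 blocks): {q0,q4,q9} | {q8} | {q7} | {q1} | {q6,q14} | {q5,q11} | {q10}.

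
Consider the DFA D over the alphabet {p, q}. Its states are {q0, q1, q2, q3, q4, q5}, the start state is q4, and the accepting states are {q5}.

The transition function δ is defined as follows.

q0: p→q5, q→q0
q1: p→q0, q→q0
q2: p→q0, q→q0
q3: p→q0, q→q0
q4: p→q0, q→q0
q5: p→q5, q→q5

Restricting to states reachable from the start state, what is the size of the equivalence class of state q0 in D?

First remove the unreachable states {q1,q2,q3}; 3 states remain.
Start with accepting vs non-accepting: {q5} | {q0,q4}.
On input p, block {q0,q4} splits into {q0} and {q4}.
The partition is now stable with 3 blocks: {q5} | {q0} | {q4}.
State q0 belongs to the block {q0}, which has 1 states.

1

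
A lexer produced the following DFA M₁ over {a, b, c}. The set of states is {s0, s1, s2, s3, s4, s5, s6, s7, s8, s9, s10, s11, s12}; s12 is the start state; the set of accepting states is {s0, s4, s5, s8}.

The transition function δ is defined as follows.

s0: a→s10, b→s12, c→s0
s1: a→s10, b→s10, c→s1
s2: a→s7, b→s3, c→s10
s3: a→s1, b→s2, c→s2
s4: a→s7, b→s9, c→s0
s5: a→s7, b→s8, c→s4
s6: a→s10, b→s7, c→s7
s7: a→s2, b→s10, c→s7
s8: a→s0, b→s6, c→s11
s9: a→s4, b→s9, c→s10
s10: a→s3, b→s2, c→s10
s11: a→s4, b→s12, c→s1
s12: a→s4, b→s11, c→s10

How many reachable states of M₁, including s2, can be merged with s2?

5

Reachable states from the start: {s0,s1,s2,s3,s4,s7,s9,s10,s11,s12}. Unreachable: {s5,s6,s8} — drop them.
Start with accepting vs non-accepting: {s0,s4} | {s1,s2,s3,s7,s9,s10,s11,s12}.
Refine {s1,s2,s3,s7,s9,s10,s11,s12} on symbol a: members go to different blocks, giving {s1,s2,s3,s7,s10} and {s9,s11,s12}.
No further refinement is possible. Final partition (3 blocks): {s0,s4} | {s1,s2,s3,s7,s10} | {s9,s11,s12}.
The equivalence class containing s2 is {s1,s2,s3,s7,s10}, of size 5.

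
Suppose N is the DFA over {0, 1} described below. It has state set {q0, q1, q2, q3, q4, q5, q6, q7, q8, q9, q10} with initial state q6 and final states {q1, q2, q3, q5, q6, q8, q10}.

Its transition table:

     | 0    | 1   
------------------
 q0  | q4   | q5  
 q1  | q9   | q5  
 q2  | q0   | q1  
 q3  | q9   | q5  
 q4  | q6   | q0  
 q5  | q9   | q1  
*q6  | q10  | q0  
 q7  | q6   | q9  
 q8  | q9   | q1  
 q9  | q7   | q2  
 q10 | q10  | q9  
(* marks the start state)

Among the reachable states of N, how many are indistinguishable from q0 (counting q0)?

States {q3,q8} cannot be reached from the start state, so discard them.
Start with accepting vs non-accepting: {q1,q2,q5,q6,q10} | {q0,q4,q7,q9}.
Refine {q1,q2,q5,q6,q10} on symbol 0: members go to different blocks, giving {q1,q2,q5} and {q6,q10}.
Refine {q0,q4,q7,q9} on symbol 0: members go to different blocks, giving {q0,q9} and {q4,q7}.
Stable partition: {q1,q2,q5} | {q0,q9} | {q6,q10} | {q4,q7} — 4 equivalence classes.
State q0 belongs to the block {q0,q9}, which has 2 states.

2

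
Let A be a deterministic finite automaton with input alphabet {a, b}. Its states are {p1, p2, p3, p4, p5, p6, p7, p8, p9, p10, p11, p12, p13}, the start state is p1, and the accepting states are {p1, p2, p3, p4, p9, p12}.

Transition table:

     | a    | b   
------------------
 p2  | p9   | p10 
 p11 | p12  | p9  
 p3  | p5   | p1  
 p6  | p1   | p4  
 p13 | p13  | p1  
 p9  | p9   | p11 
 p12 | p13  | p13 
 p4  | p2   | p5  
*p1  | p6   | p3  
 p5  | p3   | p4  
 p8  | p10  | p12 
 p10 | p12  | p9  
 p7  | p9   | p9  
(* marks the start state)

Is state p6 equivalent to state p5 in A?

Yes

States {p7,p8} cannot be reached from the start state, so discard them.
Start with accepting vs non-accepting: {p1,p2,p3,p4,p9,p12} | {p5,p6,p10,p11,p13}.
Split {p1,p2,p3,p4,p9,p12} by δ(·,a) → {p1,p3,p12} and {p2,p4,p9}.
Split {p1,p3,p12} by δ(·,b) → {p1,p3} and {p12}.
Refine {p5,p6,p10,p11,p13} on symbol a: members go to different blocks, giving {p5,p6} and {p10,p11} and {p13}.
Refine {p2,p4,p9} on symbol b: members go to different blocks, giving {p2,p9} and {p4}.
The partition is now stable with 7 blocks: {p1,p3} | {p5,p6} | {p2,p9} | {p12} | {p10,p11} | {p13} | {p4}.
p6 and p5 lie in the same block of the stable partition, so they are equivalent — no string distinguishes them.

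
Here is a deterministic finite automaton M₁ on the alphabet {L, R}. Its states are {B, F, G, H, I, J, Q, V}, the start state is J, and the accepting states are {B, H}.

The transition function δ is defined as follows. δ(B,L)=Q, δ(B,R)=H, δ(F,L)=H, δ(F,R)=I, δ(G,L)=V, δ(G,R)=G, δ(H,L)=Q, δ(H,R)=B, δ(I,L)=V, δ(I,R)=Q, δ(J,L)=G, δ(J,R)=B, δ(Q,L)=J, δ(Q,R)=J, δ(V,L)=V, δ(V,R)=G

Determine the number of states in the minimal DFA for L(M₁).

First remove the unreachable states {F,I}; 6 states remain.
Initial partition by acceptance: {B,H} | {G,J,Q,V}.
On input R, block {G,J,Q,V} splits into {G,Q,V} and {J}.
Split {G,Q,V} by δ(·,L) → {G,V} and {Q}.
The partition is now stable with 4 blocks: {B,H} | {G,V} | {J} | {Q}.

4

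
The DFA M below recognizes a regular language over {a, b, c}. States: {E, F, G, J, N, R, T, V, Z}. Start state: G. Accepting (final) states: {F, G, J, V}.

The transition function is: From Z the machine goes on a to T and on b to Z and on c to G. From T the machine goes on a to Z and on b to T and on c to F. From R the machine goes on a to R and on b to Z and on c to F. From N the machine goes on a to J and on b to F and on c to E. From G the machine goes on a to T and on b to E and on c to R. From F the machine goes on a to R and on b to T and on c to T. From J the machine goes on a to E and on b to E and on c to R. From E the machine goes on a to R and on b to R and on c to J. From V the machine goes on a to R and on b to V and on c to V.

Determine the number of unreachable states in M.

2

Starting at G and following transitions, the reachable set is {E, F, G, J, R, T, Z}. That leaves N, V unreachable — 2 in total.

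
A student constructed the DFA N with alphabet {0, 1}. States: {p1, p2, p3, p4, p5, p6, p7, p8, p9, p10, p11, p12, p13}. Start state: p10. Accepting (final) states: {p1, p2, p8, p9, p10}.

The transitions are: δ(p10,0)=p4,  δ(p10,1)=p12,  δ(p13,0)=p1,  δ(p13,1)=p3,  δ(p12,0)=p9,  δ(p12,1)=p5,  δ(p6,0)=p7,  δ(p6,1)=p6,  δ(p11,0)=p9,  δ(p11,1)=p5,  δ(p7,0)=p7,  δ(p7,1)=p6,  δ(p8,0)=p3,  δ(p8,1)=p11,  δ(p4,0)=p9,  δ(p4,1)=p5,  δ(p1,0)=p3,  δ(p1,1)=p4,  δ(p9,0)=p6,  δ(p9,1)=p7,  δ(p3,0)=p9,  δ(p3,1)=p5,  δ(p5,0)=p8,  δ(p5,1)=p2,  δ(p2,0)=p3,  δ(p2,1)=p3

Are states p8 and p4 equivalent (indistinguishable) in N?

First remove the unreachable states {p1,p13}; 11 states remain.
P0 = {p2,p8,p9,p10} | {p3,p4,p5,p6,p7,p11,p12}.
On input 0, block {p3,p4,p5,p6,p7,p11,p12} splits into {p3,p4,p5,p11,p12} and {p6,p7}.
Refine {p2,p8,p9,p10} on symbol 0: members go to different blocks, giving {p2,p8,p10} and {p9}.
On input 0, block {p3,p4,p5,p11,p12} splits into {p3,p4,p11,p12} and {p5}.
No further refinement is possible. Final partition (5 blocks): {p2,p8,p10} | {p3,p4,p11,p12} | {p6,p7} | {p9} | {p5}.
p8 and p4 end up in different blocks, so they are distinguishable. For instance, the string 'ε' is accepted from only p8.

No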